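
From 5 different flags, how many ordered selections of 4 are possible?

P(5,4) = 5!/(5-4)! = 5!/1!.

Final answer: P(5,4) = 120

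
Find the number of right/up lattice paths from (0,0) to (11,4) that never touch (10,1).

Total paths to (11,4): C(15,4) = 1365.
Paths through (10,1): C(11,1) x C(4,3) = 44.
Avoiding (10,1): 1365 - 44.

Final answer: 1321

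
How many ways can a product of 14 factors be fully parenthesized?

The structures are counted by the Catalan number C_n. Here n = 14 - 1 = 13.
C_n = C(2n,n) - C(2n,n+1), so C_{13} = C(26,13) - C(26,14) = 10400600 - 9657700.

Final answer: C_{13} = 742900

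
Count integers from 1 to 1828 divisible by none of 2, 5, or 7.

|div by 2|=914, |div by 5|=365, |div by 7|=261.
|div by 2&5|=182, |div by 2&7|=130, |div by 5&7|=52, |div by all|=26.
By inclusion-exclusion, divisible by at least one: 914+365+261-182-130-52+26 = 1202.
Not divisible by any: 1828 - 1202.

Final answer: 626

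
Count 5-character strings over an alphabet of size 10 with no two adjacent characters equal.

Let g(n) count such strings. g(1) = 10, and each valid string of length n-1 extends in 9 ways (any symbol but the last), so g(n) = 9 g(n-1).
Total: g(5) = 10 x 9^4.

Final answer: 10 x 9^{4} = 65610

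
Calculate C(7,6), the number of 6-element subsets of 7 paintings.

C(7,6) = 7!/(6! x (7-6)!).

Final answer: C(7,6) = 7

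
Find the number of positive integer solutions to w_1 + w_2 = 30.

Substitute w'_i = w_i - 1 (so w'_i >= 0). Then sum w'_i = 30 - 2 = 28.
Stars and bars: C(28+2-1, 2-1) = C(29,1).

Final answer: C(29,1) = 29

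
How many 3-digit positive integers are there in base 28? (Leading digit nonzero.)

These are the integers in [28^2, 28^3), so the count is 28^3 - 28^2 = 27 x 28^2.

Final answer: 21168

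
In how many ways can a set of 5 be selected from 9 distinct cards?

C(9,5) = 9!/(5! x (9-5)!).

Final answer: C(9,5) = 126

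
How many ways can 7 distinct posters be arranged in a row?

The number of ways to arrange 7 distinct objects is 7!.

Final answer: 7! = 5040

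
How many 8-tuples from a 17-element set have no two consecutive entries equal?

Let g(n) count such strings. g(1) = 17, and each valid string of length n-1 extends in 16 ways (any symbol but the last), so g(n) = 16 g(n-1).
Total: g(8) = 17 x 16^7.

Final answer: 17 x 16^{7} = 4563402752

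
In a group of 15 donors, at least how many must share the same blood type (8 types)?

There are 8 possible values for blood type (8 types). With 15 donors and 8 categories, by pigeonhole: ceiling(15/8).

Final answer: 2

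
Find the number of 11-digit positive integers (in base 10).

First digit: 9 choices (1-9). Each of the remaining 10 digits: 10 choices.
Total: 9 x 10^10.

Final answer: 90000000000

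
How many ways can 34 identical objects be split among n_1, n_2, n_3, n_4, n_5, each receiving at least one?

Substitute n'_i = n_i - 1 (so n'_i >= 0). Then sum n'_i = 34 - 5 = 29.
Stars and bars: C(29+5-1, 5-1) = C(33,4).

Final answer: C(33,4) = 40920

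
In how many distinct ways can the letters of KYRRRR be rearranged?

Letters (K:1, R:4, Y:1). Total letters: 6.
Permutations = 6!/(4!).

Final answer: 30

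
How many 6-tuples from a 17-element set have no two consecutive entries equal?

Let g(n) count such strings. g(1) = 17, and each valid string of length n-1 extends in 16 ways (any symbol but the last), so g(n) = 16 g(n-1).
Total: g(6) = 17 x 16^5.

Final answer: 17 x 16^{5} = 17825792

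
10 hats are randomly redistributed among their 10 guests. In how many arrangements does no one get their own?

D(n) = (n-1)(D(n-1) + D(n-2)), D(0)=1, D(1)=0.
D(2) = 1 x (0 + 1) = 1
D(3) = 2 x (1 + 0) = 2
D(4) = 3 x (2 + 1) = 9
D(5) = 4 x (9 + 2) = 44
D(6) = 5 x (44 + 9) = 265
D(7) = 6 x (265 + 44) = 1854
D(8) = 7 x (1854 + 265) = 14833
D(9) = 8 x (14833 + 1854) = 133496
D(10) = 9 x (D(9) + D(8)) = 9 x (133496 + 14833)

Final answer: D(10) = 1334961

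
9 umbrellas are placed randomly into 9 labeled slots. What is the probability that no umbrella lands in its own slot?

Use the recurrence D(n) = (n-1)(D(n-1) + D(n-2)) with D(0)=1, D(1)=0.
Building up: D(2)=1, D(3)=2, D(4)=9, D(5)=44, D(6)=265, D(7)=1854, D(8)=14833, D(9)=133496.
Total arrangements: 9! = 362880.
Probability = D(9)/9! = 16687/45360.

Final answer: D(9)/9! = 133496/362880 = 0.367879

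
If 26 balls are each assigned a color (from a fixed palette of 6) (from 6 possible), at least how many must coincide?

There are 6 possible values for color (from a fixed palette of 6). With 26 balls and 6 categories, by pigeonhole: ceiling(26/6).

Final answer: 5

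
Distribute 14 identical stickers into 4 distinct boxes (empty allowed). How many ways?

Stars and bars: C(n+k-1, k-1) = C(17,3).

Final answer: C(17,3) = 680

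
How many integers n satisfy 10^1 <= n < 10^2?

First digit: 9 choices (1-9). Each of the remaining 1 digit: 10 choices.
Total: 9 x 10^1.

Final answer: 90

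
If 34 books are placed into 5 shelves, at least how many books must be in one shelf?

By the pigeonhole principle: ceiling(34/5).

Final answer: 7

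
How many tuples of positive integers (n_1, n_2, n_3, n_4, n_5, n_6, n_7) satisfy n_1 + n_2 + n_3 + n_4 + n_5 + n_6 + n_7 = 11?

Substitute n'_i = n_i - 1 (so n'_i >= 0). Then sum n'_i = 11 - 7 = 4.
Stars and bars: C(4+7-1, 7-1) = C(10,6).

Final answer: C(10,6) = 210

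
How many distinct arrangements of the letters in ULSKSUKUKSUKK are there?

Letters (K:5, L:1, S:3, U:4). Total letters: 13.
Permutations = 13!/(5! x 4! x 3!).

Final answer: 360360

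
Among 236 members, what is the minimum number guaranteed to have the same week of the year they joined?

There are 52 possible values for week of the year they joined. With 236 members and 52 categories, by pigeonhole: ceiling(236/52).

Final answer: 5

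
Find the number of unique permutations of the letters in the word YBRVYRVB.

Letters (B:2, R:2, V:2, Y:2). Total letters: 8.
Permutations = 8!/(2! x 2! x 2! x 2!).

Final answer: 2520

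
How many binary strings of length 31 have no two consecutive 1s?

Classify by the final bit: ...0 gives a(n-1) strings, ...01 gives a(n-2) strings. Thus a(n) = a(n-1) + a(n-2) with a(1)=2, a(2)=3.
Computing successive values: a(1)=2, a(2)=3, a(3)=5, a(4)=8, a(5)=13, a(6)=21, a(7)=34, a(8)=55, a(9)=89, a(10)=144, a(11)=233, a(12)=377, a(13)=610, a(14)=987, a(15)=1597, a(16)=2584, a(17)=4181, a(18)=6765, a(19)=10946, a(20)=17711, a(21)=28657, a(22)=46368, a(23)=75025, a(24)=121393, a(25)=196418, a(26)=317811, a(27)=514229, a(28)=832040, a(29)=1346269, a(30)=2178309, a(31)=3524578.

Final answer: 3524578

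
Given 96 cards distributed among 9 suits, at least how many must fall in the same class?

By pigeonhole with 96 objects and 9 categories: ceiling(96/9).

Final answer: 11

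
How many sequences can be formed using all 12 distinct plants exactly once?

The number of ways to arrange 12 distinct objects is 12!.

Final answer: 12! = 479001600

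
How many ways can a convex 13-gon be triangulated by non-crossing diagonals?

This is a standard Catalan-number count: the answer is C_n. Here n = 13 - 2 = 11.
C_n = (2n)!/(n!(n+1)!), so C_{11} = 22!/(11! x 12!) = C(22,11)/12 = 705432/12.

Final answer: C_{11} = 58786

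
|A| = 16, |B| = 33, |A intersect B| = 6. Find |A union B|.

|A union B| = |A| + |B| - |A intersect B| = 16 + 33 - 6.

Final answer: 43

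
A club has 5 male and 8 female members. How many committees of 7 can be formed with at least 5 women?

Sum over valid woman counts:
C(8,5)C(5,2) = 560
C(8,6)C(5,1) = 140
C(8,7)C(5,0) = 8
Total: 560 + 140 + 8.

Final answer: 708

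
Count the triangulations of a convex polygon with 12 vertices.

This is a standard Catalan-number count: the answer is C_n. Here n = 12 - 2 = 10.
C_n = C(2n,n)/(n+1), so C_{10} = C(20,10)/11 = 184756/11.

Final answer: C_{10} = 16796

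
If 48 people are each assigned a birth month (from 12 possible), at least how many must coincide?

There are 12 possible values for birth month. With 48 people and 12 categories, by pigeonhole: ceiling(48/12).

Final answer: 4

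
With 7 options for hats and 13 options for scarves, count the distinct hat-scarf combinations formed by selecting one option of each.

By the multiplication principle: 7 x 13.

Final answer: 91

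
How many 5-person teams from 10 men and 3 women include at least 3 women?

Sum over valid woman counts:
C(3,3)C(10,2).

Final answer: 45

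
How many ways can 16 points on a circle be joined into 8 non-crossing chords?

This is counted by the nth Catalan number C_n. Here n = 16/2 = 8.
C_n = C(2n,n) - C(2n,n+1), so C_{8} = C(16,8) - C(16,9) = 12870 - 11440.

Final answer: C_{8} = 1430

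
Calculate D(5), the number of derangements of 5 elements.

D(n) = (n-1)(D(n-1) + D(n-2)), D(0)=1, D(1)=0.
D(2) = 1 x (0 + 1) = 1
D(3) = 2 x (1 + 0) = 2
D(4) = 3 x (2 + 1) = 9
D(5) = 4 x (D(4) + D(3)) = 4 x (9 + 2)

Final answer: D(5) = 44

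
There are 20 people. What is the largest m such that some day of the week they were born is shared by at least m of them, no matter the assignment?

There are 7 possible values for day of the week they were born. With 20 people and 7 categories, by pigeonhole: ceiling(20/7).

Final answer: 3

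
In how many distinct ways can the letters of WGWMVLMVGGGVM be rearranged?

Letters (G:4, L:1, M:3, V:3, W:2). Total letters: 13.
Permutations = 13!/(4! x 3! x 3! x 2!).

Final answer: 3603600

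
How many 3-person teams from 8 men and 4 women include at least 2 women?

Sum over valid woman counts:
C(4,2)C(8,1) = 48
C(4,3)C(8,0) = 4
Total: 48 + 4.

Final answer: 52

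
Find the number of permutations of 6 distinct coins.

The number of ways to arrange 6 distinct objects is 6!.

Final answer: 6! = 720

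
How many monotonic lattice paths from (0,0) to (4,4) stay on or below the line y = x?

Total monotonic paths to (4,4): C(8,4) = 70.
Reflecting each bad path at its first crossing gives a bijection with paths to (3,5): C(8,5) = 56.
Valid Dyck paths: 70 - 56.
(These counts are the Catalan numbers.)

Final answer: C_{4} = 14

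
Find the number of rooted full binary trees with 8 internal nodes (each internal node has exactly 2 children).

This is counted by the nth Catalan number C_n. Here n = 8.
Using C_0 = 1 and C_(k+1) = C_k x 2(2k+1)/(k+2), build up term by term: C_1=1, C_2=2, C_3=5, C_4=14, C_5=42, C_6=132, C_7=429, C_8=1430.

Final answer: C_{8} = 1430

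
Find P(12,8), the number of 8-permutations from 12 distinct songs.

P(12,8) = 12!/(12-8)! = 12!/4!.

Final answer: P(12,8) = 19958400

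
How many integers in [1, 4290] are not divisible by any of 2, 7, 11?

|div by 2|=2145, |div by 7|=612, |div by 11|=390.
|div by 2&7|=306, |div by 2&11|=195, |div by 7&11|=55, |div by all|=27.
By inclusion-exclusion, divisible by at least one: 2145+612+390-306-195-55+27 = 2618.
Not divisible by any: 4290 - 2618.

Final answer: 1672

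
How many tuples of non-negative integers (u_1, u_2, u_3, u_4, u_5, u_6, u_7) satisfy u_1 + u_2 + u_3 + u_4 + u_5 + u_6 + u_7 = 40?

Stars and bars with 40 stars and 6 bars:
C(40+7-1, 7-1) = C(46,6).

Final answer: C(46,6) = 9366819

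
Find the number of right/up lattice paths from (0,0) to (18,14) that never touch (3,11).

Total paths to (18,14): C(32,14) = 471435600.
Paths through (3,11): C(14,11) x C(18,3) = 297024.
Avoiding (3,11): 471435600 - 297024.

Final answer: 471138576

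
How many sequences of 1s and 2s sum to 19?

Let f(n) be the number of climbs. Removing the last move (1 or 2 steps) gives f(n) = f(n-1) + f(n-2); base cases f(1)=1, f(2)=2.
Iterating the recurrence: f(1)=1, f(2)=2, f(3)=3, f(4)=5, f(5)=8, f(6)=13, f(7)=21, f(8)=34, f(9)=55, f(10)=89, f(11)=144, f(12)=233, f(13)=377, f(14)=610, f(15)=987, f(16)=1597, f(17)=2584, f(18)=4181, f(19)=6765.

Final answer: 6765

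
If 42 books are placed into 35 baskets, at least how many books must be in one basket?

By the pigeonhole principle: ceiling(42/35).

Final answer: 2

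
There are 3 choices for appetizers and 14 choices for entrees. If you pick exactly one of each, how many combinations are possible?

By the multiplication principle: 3 x 14.

Final answer: 42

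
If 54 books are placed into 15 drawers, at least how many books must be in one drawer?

By the pigeonhole principle: ceiling(54/15).

Final answer: 4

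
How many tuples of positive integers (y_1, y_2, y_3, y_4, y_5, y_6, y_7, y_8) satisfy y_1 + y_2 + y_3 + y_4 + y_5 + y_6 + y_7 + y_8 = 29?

Substitute y'_i = y_i - 1 (so y'_i >= 0). Then sum y'_i = 29 - 8 = 21.
Stars and bars: C(21+8-1, 8-1) = C(28,7).

Final answer: C(28,7) = 1184040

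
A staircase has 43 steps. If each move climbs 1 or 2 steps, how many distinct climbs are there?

Condition on the final move: it is a 1-step (f(n-1) ways to get there) or a 2-step (f(n-2) ways), so f(n) = f(n-1) + f(n-2), with f(1)=1, f(2)=2.
Computing successive values: f(1)=1, f(2)=2, f(3)=3, f(4)=5, f(5)=8, f(6)=13, f(7)=21, f(8)=34, f(9)=55, f(10)=89, f(11)=144, f(12)=233, f(13)=377, f(14)=610, f(15)=987, f(16)=1597, f(17)=2584, f(18)=4181, f(19)=6765, f(20)=10946, f(21)=17711, f(22)=28657, f(23)=46368, f(24)=75025, f(25)=121393, f(26)=196418, f(27)=317811, f(28)=514229, f(29)=832040, f(30)=1346269, f(31)=2178309, f(32)=3524578, f(33)=5702887, f(34)=9227465, f(35)=14930352, f(36)=24157817, f(37)=39088169, f(38)=63245986, f(39)=102334155, f(40)=165580141, f(41)=267914296, f(42)=433494437, f(43)=701408733.

Final answer: 701408733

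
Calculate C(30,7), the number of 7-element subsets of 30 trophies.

C(30,7) = 30!/(7! x 23!).

Final answer: \binom{30}{7} = 2035800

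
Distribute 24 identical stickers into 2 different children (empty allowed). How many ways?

Stars and bars: C(n+k-1, k-1) = C(25,1).

Final answer: C(25,1) = 25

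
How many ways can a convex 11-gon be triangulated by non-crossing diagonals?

The structures are counted by the Catalan number C_n. Here n = 11 - 2 = 9.
C_n = C(2n,n)/(n+1), so C_{9} = C(18,9)/10 = 48620/10.

Final answer: C_{9} = 4862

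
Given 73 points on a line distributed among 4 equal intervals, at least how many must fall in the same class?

By pigeonhole with 73 objects and 4 categories: ceiling(73/4).

Final answer: 19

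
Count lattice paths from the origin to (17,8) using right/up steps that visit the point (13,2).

Paths (0,0)->(13,2): C(15,2) = 105.
Paths (13,2)->(17,8): C(10,6) = 210.
By multiplication principle: 105 x 210.

Final answer: 22050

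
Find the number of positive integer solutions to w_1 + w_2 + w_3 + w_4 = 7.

Substitute w'_i = w_i - 1 (so w'_i >= 0). Then sum w'_i = 7 - 4 = 3.
Stars and bars: C(3+4-1, 4-1) = C(6,3).

Final answer: C(6,3) = 20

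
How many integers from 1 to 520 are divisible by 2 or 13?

Multiples of 2: 260. Multiples of 13: 40. Of both (lcm=26): 20.
By inclusion-exclusion: 260 + 40 - 20.

Final answer: 280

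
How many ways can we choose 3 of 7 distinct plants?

C(7,3) = 7!/(3! x (7-3)!).

Final answer: C(7,3) = 35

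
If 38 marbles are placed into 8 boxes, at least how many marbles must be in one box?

By the pigeonhole principle: ceiling(38/8).

Final answer: 5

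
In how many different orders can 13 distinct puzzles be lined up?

The number of ways to arrange 13 distinct objects is 13!.

Final answer: 13! = 6227020800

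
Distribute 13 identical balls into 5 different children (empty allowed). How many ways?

Stars and bars: C(n+k-1, k-1) = C(17,4).

Final answer: C(17,4) = 2380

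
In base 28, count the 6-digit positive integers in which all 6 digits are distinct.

First digit: 27 (nonzero). Second: 27 (not first). Third: 26, etc.
Total: 27 x 27 x 26 x 25 x 24 x 23.

Final answer: 261565200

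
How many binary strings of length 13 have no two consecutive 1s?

Let a(n) count valid strings. If the last bit is 0 the prefix is any valid string of length n-1; if it is 1 the string must end in 01 with a valid prefix of length n-2. So a(n) = a(n-1) + a(n-2), a(1)=2, a(2)=3.
Building up term by term: a(1)=2, a(2)=3, a(3)=5, a(4)=8, a(5)=13, a(6)=21, a(7)=34, a(8)=55, a(9)=89, a(10)=144, a(11)=233, a(12)=377, a(13)=610.

Final answer: 610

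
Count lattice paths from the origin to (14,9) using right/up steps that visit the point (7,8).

Paths (0,0)->(7,8): C(15,8) = 6435.
Paths (7,8)->(14,9): C(8,1) = 8.
By multiplication principle: 6435 x 8.

Final answer: 51480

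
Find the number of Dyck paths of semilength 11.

Total monotonic paths to (11,11): C(22,11) = 705432.
Reflecting each bad path at its first crossing gives a bijection with paths to (10,12): C(22,12) = 646646.
Valid Dyck paths: 705432 - 646646.
(Equivalently, C_{11} = C(22,11)/12 = 705432/12.)

Final answer: C_{11} = 58786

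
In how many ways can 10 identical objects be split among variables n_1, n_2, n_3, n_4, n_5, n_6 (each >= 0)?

Stars and bars with 10 stars and 5 bars:
C(10+6-1, 6-1) = C(15,5).

Final answer: C(15,5) = 3003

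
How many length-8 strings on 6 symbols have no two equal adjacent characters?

First character: 6 choices. Each subsequent: 5 choices (must differ from the previous one).
Total: 6 x 5^7.

Final answer: 6 x 5^{7} = 468750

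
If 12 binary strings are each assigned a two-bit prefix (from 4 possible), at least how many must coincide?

There are 4 possible values for two-bit prefix. With 12 binary strings and 4 categories, by pigeonhole: ceiling(12/4).

Final answer: 3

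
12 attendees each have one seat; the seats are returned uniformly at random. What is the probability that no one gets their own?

Use the recurrence D(n) = (n-1)(D(n-1) + D(n-2)) with D(0)=1, D(1)=0.
Building up: D(2)=1, D(3)=2, D(4)=9, D(5)=44, D(6)=265, D(7)=1854, D(8)=14833, D(9)=133496, D(10)=1334961, D(11)=14684570, D(12)=176214841.
Total arrangements: 12! = 479001600.
Probability = D(12)/12! = 16019531/43545600.

Final answer: D(12)/12! = 176214841/479001600 = 0.367879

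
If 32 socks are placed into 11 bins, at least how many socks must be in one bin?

By the pigeonhole principle: ceiling(32/11).

Final answer: 3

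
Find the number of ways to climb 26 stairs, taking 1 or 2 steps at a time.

Let f(n) be the number of climbs. Removing the last move (1 or 2 steps) gives f(n) = f(n-1) + f(n-2); base cases f(1)=1, f(2)=2.
Computing successive values: f(1)=1, f(2)=2, f(3)=3, f(4)=5, f(5)=8, f(6)=13, f(7)=21, f(8)=34, f(9)=55, f(10)=89, f(11)=144, f(12)=233, f(13)=377, f(14)=610, f(15)=987, f(16)=1597, f(17)=2584, f(18)=4181, f(19)=6765, f(20)=10946, f(21)=17711, f(22)=28657, f(23)=46368, f(24)=75025, f(25)=121393, f(26)=196418.

Final answer: 196418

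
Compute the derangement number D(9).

Derangements satisfy D(n) = (n-1)(D(n-1) + D(n-2)), starting from D(0)=1, D(1)=0.
Building up: D(2)=1, D(3)=2, D(4)=9, D(5)=44, D(6)=265, D(7)=1854, D(8)=14833.
D(9) = 8 x (D(8) + D(7)) = 8 x (14833 + 1854).

Final answer: D(9) = 133496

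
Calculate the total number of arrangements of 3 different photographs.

The number of ways to arrange 3 distinct objects is 3!.

Final answer: 3! = 6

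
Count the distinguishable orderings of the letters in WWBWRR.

Letters (B:1, R:2, W:3). Total letters: 6.
Permutations = 6!/(3! x 2!).

Final answer: 60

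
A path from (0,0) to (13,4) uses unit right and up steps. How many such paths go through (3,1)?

Paths (0,0)->(3,1): C(4,1) = 4.
Paths (3,1)->(13,4): C(13,3) = 286.
By multiplication principle: 4 x 286.

Final answer: 1144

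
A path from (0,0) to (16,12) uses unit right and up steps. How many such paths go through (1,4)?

Paths (0,0)->(1,4): C(5,4) = 5.
Paths (1,4)->(16,12): C(23,8) = 490314.
By multiplication principle: 5 x 490314.

Final answer: 2451570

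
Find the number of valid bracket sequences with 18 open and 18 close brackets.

The structures are counted by the Catalan number C_n. Here n = 18 (pairs).
C_n = (2n)!/(n!(n+1)!), so C_{18} = 36!/(18! x 19!) = C(36,18)/19 = 9075135300/19.

Final answer: C_{18} = 477638700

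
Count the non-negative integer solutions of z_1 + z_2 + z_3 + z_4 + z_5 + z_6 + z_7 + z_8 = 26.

Stars and bars with 26 stars and 7 bars:
C(26+8-1, 8-1) = C(33,7).

Final answer: C(33,7) = 4272048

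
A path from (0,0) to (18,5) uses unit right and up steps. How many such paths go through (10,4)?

Paths (0,0)->(10,4): C(14,4) = 1001.
Paths (10,4)->(18,5): C(9,1) = 9.
By multiplication principle: 1001 x 9.

Final answer: 9009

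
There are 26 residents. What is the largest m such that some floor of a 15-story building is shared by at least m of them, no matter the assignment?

There are 15 possible values for floor of a 15-story building. With 26 residents and 15 categories, by pigeonhole: ceiling(26/15).

Final answer: 2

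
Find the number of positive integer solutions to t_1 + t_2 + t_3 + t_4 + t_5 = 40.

Substitute t'_i = t_i - 1 (so t'_i >= 0). Then sum t'_i = 40 - 5 = 35.
Stars and bars: C(35+5-1, 5-1) = C(39,4).

Final answer: C(39,4) = 82251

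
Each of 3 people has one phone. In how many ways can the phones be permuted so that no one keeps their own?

Use the recurrence D(n) = (n-1)(D(n-1) + D(n-2)) with D(0)=1, D(1)=0.
D(2) = 1 x (0 + 1) = 1
D(3) = 2 x (D(2) + D(1)) = 2 x (1 + 0)

Final answer: D(3) = 2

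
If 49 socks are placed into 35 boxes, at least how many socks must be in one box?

By the pigeonhole principle: ceiling(49/35).

Final answer: 2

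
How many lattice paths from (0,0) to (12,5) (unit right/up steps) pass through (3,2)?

Paths (0,0)->(3,2): C(5,2) = 10.
Paths (3,2)->(12,5): C(12,3) = 220.
By multiplication principle: 10 x 220.

Final answer: 2200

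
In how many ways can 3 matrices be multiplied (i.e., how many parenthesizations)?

The structures are counted by the Catalan number C_n. Here n = 3 - 1 = 2.
C_n = (2n)!/(n!(n+1)!), so C_{2} = 4!/(2! x 3!) = C(4,2)/3 = 6/3.

Final answer: C_{2} = 2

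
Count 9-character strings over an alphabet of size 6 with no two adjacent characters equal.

Let g(n) count such strings. g(1) = 6, and each valid string of length n-1 extends in 5 ways (any symbol but the last), so g(n) = 5 g(n-1).
Total: g(9) = 6 x 5^8.

Final answer: 6 x 5^{8} = 2343750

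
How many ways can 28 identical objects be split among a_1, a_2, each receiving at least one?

Substitute a'_i = a_i - 1 (so a'_i >= 0). Then sum a'_i = 28 - 2 = 26.
Stars and bars: C(26+2-1, 2-1) = C(27,1).

Final answer: C(27,1) = 27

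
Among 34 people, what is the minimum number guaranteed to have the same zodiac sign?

There are 12 possible values for zodiac sign. With 34 people and 12 categories, by pigeonhole: ceiling(34/12).

Final answer: 3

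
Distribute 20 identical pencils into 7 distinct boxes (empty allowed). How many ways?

Stars and bars: C(n+k-1, k-1) = C(26,6).

Final answer: C(26,6) = 230230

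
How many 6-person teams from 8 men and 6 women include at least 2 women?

Sum over valid woman counts:
C(6,2)C(8,4) = 1050
C(6,3)C(8,3) = 1120
C(6,4)C(8,2) = 420
C(6,5)C(8,1) = 48
C(6,6)C(8,0) = 1
Total: 1050 + 1120 + 420 + 48 + 1.

Final answer: 2639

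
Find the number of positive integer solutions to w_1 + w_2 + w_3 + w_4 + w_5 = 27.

Substitute w'_i = w_i - 1 (so w'_i >= 0). Then sum w'_i = 27 - 5 = 22.
Stars and bars: C(22+5-1, 5-1) = C(26,4).

Final answer: C(26,4) = 14950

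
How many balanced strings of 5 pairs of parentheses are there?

This is a standard Catalan-number count: the answer is C_n. Here n = 5 (pairs).
C_n = (2n)!/(n!(n+1)!), so C_{5} = 10!/(5! x 6!) = C(10,5)/6 = 252/6.

Final answer: C_{5} = 42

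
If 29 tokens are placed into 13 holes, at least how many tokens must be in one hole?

By the pigeonhole principle: ceiling(29/13).

Final answer: 3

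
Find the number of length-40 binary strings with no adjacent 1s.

A valid string ends in 0 (append to any length-(n-1) valid string) or in 01 (append to any length-(n-2) valid string), so a(n) = a(n-1) + a(n-2) with a(1)=2, a(2)=3.
Computing successive values: a(1)=2, a(2)=3, a(3)=5, a(4)=8, a(5)=13, a(6)=21, a(7)=34, a(8)=55, a(9)=89, a(10)=144, a(11)=233, a(12)=377, a(13)=610, a(14)=987, a(15)=1597, a(16)=2584, a(17)=4181, a(18)=6765, a(19)=10946, a(20)=17711, a(21)=28657, a(22)=46368, a(23)=75025, a(24)=121393, a(25)=196418, a(26)=317811, a(27)=514229, a(28)=832040, a(29)=1346269, a(30)=2178309, a(31)=3524578, a(32)=5702887, a(33)=9227465, a(34)=14930352, a(35)=24157817, a(36)=39088169, a(37)=63245986, a(38)=102334155, a(39)=165580141, a(40)=267914296.

Final answer: 267914296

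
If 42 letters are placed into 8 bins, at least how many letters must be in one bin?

By the pigeonhole principle: ceiling(42/8).

Final answer: 6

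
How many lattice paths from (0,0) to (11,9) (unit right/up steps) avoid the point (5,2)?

Total paths to (11,9): C(20,9) = 167960.
Paths through (5,2): C(7,2) x C(13,7) = 36036.
Avoiding (5,2): 167960 - 36036.

Final answer: 131924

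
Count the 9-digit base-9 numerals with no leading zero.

These are the integers in [9^8, 9^9), so the count is 9^9 - 9^8 = 8 x 9^8.

Final answer: 344373768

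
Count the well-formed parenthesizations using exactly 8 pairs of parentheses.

This is counted by the nth Catalan number C_n. Here n = 8 (pairs).
Using C_0 = 1 and C_(k+1) = C_k x 2(2k+1)/(k+2), build up term by term: C_1=1, C_2=2, C_3=5, C_4=14, C_5=42, C_6=132, C_7=429, C_8=1430.

Final answer: C_{8} = 1430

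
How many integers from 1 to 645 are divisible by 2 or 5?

Multiples of 2: 322. Multiples of 5: 129. Of both (lcm=10): 64.
By inclusion-exclusion: 322 + 129 - 64.

Final answer: 387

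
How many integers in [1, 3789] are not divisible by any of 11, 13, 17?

|div by 11|=344, |div by 13|=291, |div by 17|=222.
|div by 11&13|=26, |div by 11&17|=20, |div by 13&17|=17, |div by all|=1.
By inclusion-exclusion, divisible by at least one: 344+291+222-26-20-17+1 = 795.
Not divisible by any: 3789 - 795.

Final answer: 2994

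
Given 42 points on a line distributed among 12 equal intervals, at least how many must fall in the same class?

By pigeonhole with 42 objects and 12 categories: ceiling(42/12).

Final answer: 4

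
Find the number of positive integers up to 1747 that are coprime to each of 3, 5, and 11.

|div by 3|=582, |div by 5|=349, |div by 11|=158.
|div by 3&5|=116, |div by 3&11|=52, |div by 5&11|=31, |div by all|=10.
By inclusion-exclusion, divisible by at least one: 582+349+158-116-52-31+10 = 900.
Not divisible by any: 1747 - 900.

Final answer: 847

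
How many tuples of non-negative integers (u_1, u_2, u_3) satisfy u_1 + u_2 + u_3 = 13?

Stars and bars with 13 stars and 2 bars:
C(13+3-1, 3-1) = C(15,2).

Final answer: C(15,2) = 105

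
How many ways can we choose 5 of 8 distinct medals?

C(8,5) = 8!/(5! x 3!).

Final answer: \binom{8}{5} = 56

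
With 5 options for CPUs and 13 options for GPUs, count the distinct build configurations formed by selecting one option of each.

By the multiplication principle: 5 x 13.

Final answer: 65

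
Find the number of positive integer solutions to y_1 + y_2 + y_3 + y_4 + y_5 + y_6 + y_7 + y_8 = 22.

Substitute y'_i = y_i - 1 (so y'_i >= 0). Then sum y'_i = 22 - 8 = 14.
Stars and bars: C(14+8-1, 8-1) = C(21,7).

Final answer: C(21,7) = 116280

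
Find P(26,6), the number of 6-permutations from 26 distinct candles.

P(26,6) = 26!/(26-6)! = 26!/20!.

Final answer: P(26,6) = 165765600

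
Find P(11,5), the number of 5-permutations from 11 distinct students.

P(11,5) = 11!/(11-5)! = 11!/6!.

Final answer: P(11,5) = 55440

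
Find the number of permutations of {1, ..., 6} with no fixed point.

Derangements satisfy D(n) = (n-1)(D(n-1) + D(n-2)), starting from D(0)=1, D(1)=0.
Building up: D(2)=1, D(3)=2, D(4)=9, D(5)=44.
D(6) = 5 x (D(5) + D(4)) = 5 x (44 + 9).

Final answer: D(6) = 265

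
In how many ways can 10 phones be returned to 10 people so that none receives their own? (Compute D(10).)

D(n) = (n-1)(D(n-1) + D(n-2)), D(0)=1, D(1)=0.
D(2) = 1 x (0 + 1) = 1
D(3) = 2 x (1 + 0) = 2
D(4) = 3 x (2 + 1) = 9
D(5) = 4 x (9 + 2) = 44
D(6) = 5 x (44 + 9) = 265
D(7) = 6 x (265 + 44) = 1854
D(8) = 7 x (1854 + 265) = 14833
D(9) = 8 x (14833 + 1854) = 133496
D(10) = 9 x (D(9) + D(8)) = 9 x (133496 + 14833)

Final answer: D(10) = 1334961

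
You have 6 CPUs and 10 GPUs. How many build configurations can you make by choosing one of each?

By the multiplication principle: 6 x 10.

Final answer: 60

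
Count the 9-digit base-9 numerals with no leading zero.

Leading digit: 8 options (nonzero). Other 8 digit(s): 9 options each.
Total: 8 x 9^8.

Final answer: 344373768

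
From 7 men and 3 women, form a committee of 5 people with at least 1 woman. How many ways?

Sum over valid woman counts:
C(3,1)C(7,4) = 105
C(3,2)C(7,3) = 105
C(3,3)C(7,2) = 21
Total: 105 + 105 + 21.

Final answer: 231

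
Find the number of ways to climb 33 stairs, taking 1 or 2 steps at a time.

Let f(n) be the number of climbs. Removing the last move (1 or 2 steps) gives f(n) = f(n-1) + f(n-2); base cases f(1)=1, f(2)=2.
Iterating the recurrence: f(1)=1, f(2)=2, f(3)=3, f(4)=5, f(5)=8, f(6)=13, f(7)=21, f(8)=34, f(9)=55, f(10)=89, f(11)=144, f(12)=233, f(13)=377, f(14)=610, f(15)=987, f(16)=1597, f(17)=2584, f(18)=4181, f(19)=6765, f(20)=10946, f(21)=17711, f(22)=28657, f(23)=46368, f(24)=75025, f(25)=121393, f(26)=196418, f(27)=317811, f(28)=514229, f(29)=832040, f(30)=1346269, f(31)=2178309, f(32)=3524578, f(33)=5702887.

Final answer: 5702887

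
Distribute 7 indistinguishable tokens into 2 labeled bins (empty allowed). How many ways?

Stars and bars: C(n+k-1, k-1) = C(8,1).

Final answer: C(8,1) = 8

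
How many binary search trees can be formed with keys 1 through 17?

This is counted by the nth Catalan number C_n. Here n = 17.
C_n = (2n)!/(n!(n+1)!), so C_{17} = 34!/(17! x 18!) = C(34,17)/18 = 2333606220/18.

Final answer: C_{17} = 129644790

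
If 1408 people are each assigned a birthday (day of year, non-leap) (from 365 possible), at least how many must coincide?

There are 365 possible values for birthday (day of year, non-leap). With 1408 people and 365 categories, by pigeonhole: ceiling(1408/365).

Final answer: 4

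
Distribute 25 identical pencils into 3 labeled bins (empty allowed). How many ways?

Stars and bars: C(n+k-1, k-1) = C(27,2).

Final answer: C(27,2) = 351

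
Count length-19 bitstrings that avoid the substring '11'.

Let a(n) count valid strings. If the last bit is 0 the prefix is any valid string of length n-1; if it is 1 the string must end in 01 with a valid prefix of length n-2. So a(n) = a(n-1) + a(n-2), a(1)=2, a(2)=3.
Iterating the recurrence: a(1)=2, a(2)=3, a(3)=5, a(4)=8, a(5)=13, a(6)=21, a(7)=34, a(8)=55, a(9)=89, a(10)=144, a(11)=233, a(12)=377, a(13)=610, a(14)=987, a(15)=1597, a(16)=2584, a(17)=4181, a(18)=6765, a(19)=10946.

Final answer: 10946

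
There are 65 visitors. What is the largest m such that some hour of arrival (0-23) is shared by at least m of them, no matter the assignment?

There are 24 possible values for hour of arrival (0-23). With 65 visitors and 24 categories, by pigeonhole: ceiling(65/24).

Final answer: 3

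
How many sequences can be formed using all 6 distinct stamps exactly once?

The number of ways to arrange 6 distinct objects is 6!.

Final answer: 6! = 720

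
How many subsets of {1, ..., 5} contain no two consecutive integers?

Condition on whether n belongs to the subset: if not, any valid subset of {1, ..., n-1} works (a(n-1)); if so, n-1 is excluded and the rest is a valid subset of {1, ..., n-2} (a(n-2)). Hence a(n) = a(n-1) + a(n-2), a(1)=2, a(2)=3.
Computing successive values: a(1)=2, a(2)=3, a(3)=5, a(4)=8, a(5)=13.

Final answer: 13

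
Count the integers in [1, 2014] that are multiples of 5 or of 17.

Multiples of 5: 402. Multiples of 17: 118. Of both (lcm=85): 23.
By inclusion-exclusion: 402 + 118 - 23.

Final answer: 497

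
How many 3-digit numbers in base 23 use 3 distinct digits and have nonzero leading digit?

First digit: 22 (nonzero). Second: 22 (not first). Third: 21, etc.
Total: 22 x 22 x 21.

Final answer: 10164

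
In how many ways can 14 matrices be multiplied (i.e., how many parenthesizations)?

This is counted by the nth Catalan number C_n. Here n = 14 - 1 = 13.
C_n = C(2n,n)/(n+1), so C_{13} = C(26,13)/14 = 10400600/14.

Final answer: C_{13} = 742900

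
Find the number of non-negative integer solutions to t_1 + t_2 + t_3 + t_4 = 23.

Stars and bars with 23 stars and 3 bars:
C(23+4-1, 4-1) = C(26,3).

Final answer: C(26,3) = 2600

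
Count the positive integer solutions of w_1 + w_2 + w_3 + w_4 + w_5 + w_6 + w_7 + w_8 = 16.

Substitute w'_i = w_i - 1 (so w'_i >= 0). Then sum w'_i = 16 - 8 = 8.
Stars and bars: C(8+8-1, 8-1) = C(15,7).

Final answer: C(15,7) = 6435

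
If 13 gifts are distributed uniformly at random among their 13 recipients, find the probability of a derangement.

Use the recurrence D(n) = (n-1)(D(n-1) + D(n-2)) with D(0)=1, D(1)=0.
Building up: D(2)=1, D(3)=2, D(4)=9, D(5)=44, D(6)=265, D(7)=1854, D(8)=14833, D(9)=133496, D(10)=1334961, D(11)=14684570, D(12)=176214841, D(13)=2290792932.
Total arrangements: 13! = 6227020800.
Probability = D(13)/13! = 63633137/172972800.

Final answer: D(13)/13! = 2290792932/6227020800 = 0.367879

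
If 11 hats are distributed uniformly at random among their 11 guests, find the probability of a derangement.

Derangements satisfy D(n) = (n-1)(D(n-1) + D(n-2)), starting from D(0)=1, D(1)=0.
Building up: D(2)=1, D(3)=2, D(4)=9, D(5)=44, D(6)=265, D(7)=1854, D(8)=14833, D(9)=133496, D(10)=1334961, D(11)=14684570.
Total arrangements: 11! = 39916800.
Probability = D(11)/11! = 1468457/3991680.

Final answer: D(11)/11! = 14684570/39916800 = 0.367879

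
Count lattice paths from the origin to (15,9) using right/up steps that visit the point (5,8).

Paths (0,0)->(5,8): C(13,8) = 1287.
Paths (5,8)->(15,9): C(11,1) = 11.
By multiplication principle: 1287 x 11.

Final answer: 14157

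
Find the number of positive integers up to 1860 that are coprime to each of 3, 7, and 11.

|div by 3|=620, |div by 7|=265, |div by 11|=169.
|div by 3&7|=88, |div by 3&11|=56, |div by 7&11|=24, |div by all|=8.
By inclusion-exclusion, divisible by at least one: 620+265+169-88-56-24+8 = 894.
Not divisible by any: 1860 - 894.

Final answer: 966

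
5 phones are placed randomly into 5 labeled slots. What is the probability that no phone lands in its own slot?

Use the recurrence D(n) = (n-1)(D(n-1) + D(n-2)) with D(0)=1, D(1)=0.
Building up: D(2)=1, D(3)=2, D(4)=9, D(5)=44.
Total arrangements: 5! = 120.
Probability = D(5)/5! = 11/30.

Final answer: D(5)/5! = 44/120 = 0.366667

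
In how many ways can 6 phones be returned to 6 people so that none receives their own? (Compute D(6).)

Use the recurrence D(n) = (n-1)(D(n-1) + D(n-2)) with D(0)=1, D(1)=0.
D(2) = 1 x (0 + 1) = 1
D(3) = 2 x (1 + 0) = 2
D(4) = 3 x (2 + 1) = 9
D(5) = 4 x (9 + 2) = 44
D(6) = 5 x (D(5) + D(4)) = 5 x (44 + 9)

Final answer: D(6) = 265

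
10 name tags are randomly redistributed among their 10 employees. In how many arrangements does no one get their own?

Use the recurrence D(n) = (n-1)(D(n-1) + D(n-2)) with D(0)=1, D(1)=0.
D(2) = 1 x (0 + 1) = 1
D(3) = 2 x (1 + 0) = 2
D(4) = 3 x (2 + 1) = 9
D(5) = 4 x (9 + 2) = 44
D(6) = 5 x (44 + 9) = 265
D(7) = 6 x (265 + 44) = 1854
D(8) = 7 x (1854 + 265) = 14833
D(9) = 8 x (14833 + 1854) = 133496
D(10) = 9 x (D(9) + D(8)) = 9 x (133496 + 14833)

Final answer: D(10) = 1334961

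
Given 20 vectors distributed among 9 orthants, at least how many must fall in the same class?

By pigeonhole with 20 objects and 9 categories: ceiling(20/9).

Final answer: 3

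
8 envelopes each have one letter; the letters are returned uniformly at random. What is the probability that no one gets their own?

Derangements satisfy D(n) = (n-1)(D(n-1) + D(n-2)), starting from D(0)=1, D(1)=0.
Building up: D(2)=1, D(3)=2, D(4)=9, D(5)=44, D(6)=265, D(7)=1854, D(8)=14833.
Total arrangements: 8! = 40320.
Probability = D(8)/8! = 2119/5760.

Final answer: D(8)/8! = 14833/40320 = 0.367882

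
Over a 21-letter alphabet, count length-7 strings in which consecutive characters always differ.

First character: 21 choices. Each subsequent: 20 choices (must differ from the previous one).
Total: 21 x 20^6.

Final answer: 21 x 20^{6} = 1344000000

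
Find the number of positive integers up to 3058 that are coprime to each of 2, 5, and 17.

|div by 2|=1529, |div by 5|=611, |div by 17|=179.
|div by 2&5|=305, |div by 2&17|=89, |div by 5&17|=35, |div by all|=17.
By inclusion-exclusion, divisible by at least one: 1529+611+179-305-89-35+17 = 1907.
Not divisible by any: 3058 - 1907.

Final answer: 1151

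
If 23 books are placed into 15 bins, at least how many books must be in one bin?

By the pigeonhole principle: ceiling(23/15).

Final answer: 2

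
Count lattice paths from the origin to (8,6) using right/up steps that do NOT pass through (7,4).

Total paths to (8,6): C(14,6) = 3003.
Paths through (7,4): C(11,4) x C(3,2) = 990.
Avoiding (7,4): 3003 - 990.

Final answer: 2013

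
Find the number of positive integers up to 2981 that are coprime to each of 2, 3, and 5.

|div by 2|=1490, |div by 3|=993, |div by 5|=596.
|div by 2&3|=496, |div by 2&5|=298, |div by 3&5|=198, |div by all|=99.
By inclusion-exclusion, divisible by at least one: 1490+993+596-496-298-198+99 = 2186.
Not divisible by any: 2981 - 2186.

Final answer: 795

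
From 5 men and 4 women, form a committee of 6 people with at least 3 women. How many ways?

Sum over valid woman counts:
C(4,3)C(5,3) = 40
C(4,4)C(5,2) = 10
Total: 40 + 10.

Final answer: 50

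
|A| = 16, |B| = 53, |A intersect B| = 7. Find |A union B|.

|A union B| = |A| + |B| - |A intersect B| = 16 + 53 - 7.

Final answer: 62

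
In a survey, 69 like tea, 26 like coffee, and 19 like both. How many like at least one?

|A union B| = |A| + |B| - |A intersect B| = 69 + 26 - 19.

Final answer: 76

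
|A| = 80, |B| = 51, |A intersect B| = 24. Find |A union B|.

|A union B| = |A| + |B| - |A intersect B| = 80 + 51 - 24.

Final answer: 107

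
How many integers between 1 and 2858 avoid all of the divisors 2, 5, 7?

|div by 2|=1429, |div by 5|=571, |div by 7|=408.
|div by 2&5|=285, |div by 2&7|=204, |div by 5&7|=81, |div by all|=40.
By inclusion-exclusion, divisible by at least one: 1429+571+408-285-204-81+40 = 1878.
Not divisible by any: 2858 - 1878.

Final answer: 980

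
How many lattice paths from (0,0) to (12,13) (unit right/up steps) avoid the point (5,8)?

Total paths to (12,13): C(25,13) = 5200300.
Paths through (5,8): C(13,8) x C(12,5) = 1019304.
Avoiding (5,8): 5200300 - 1019304.

Final answer: 4180996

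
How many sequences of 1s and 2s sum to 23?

Condition on the final move: it is a 1-step (f(n-1) ways to get there) or a 2-step (f(n-2) ways), so f(n) = f(n-1) + f(n-2), with f(1)=1, f(2)=2.
Iterating the recurrence: f(1)=1, f(2)=2, f(3)=3, f(4)=5, f(5)=8, f(6)=13, f(7)=21, f(8)=34, f(9)=55, f(10)=89, f(11)=144, f(12)=233, f(13)=377, f(14)=610, f(15)=987, f(16)=1597, f(17)=2584, f(18)=4181, f(19)=6765, f(20)=10946, f(21)=17711, f(22)=28657, f(23)=46368.

Final answer: 46368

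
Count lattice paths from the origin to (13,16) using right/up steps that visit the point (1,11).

Paths (0,0)->(1,11): C(12,11) = 12.
Paths (1,11)->(13,16): C(17,5) = 6188.
By multiplication principle: 12 x 6188.

Final answer: 74256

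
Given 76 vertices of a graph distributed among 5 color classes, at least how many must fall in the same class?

By pigeonhole with 76 objects and 5 categories: ceiling(76/5).

Final answer: 16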